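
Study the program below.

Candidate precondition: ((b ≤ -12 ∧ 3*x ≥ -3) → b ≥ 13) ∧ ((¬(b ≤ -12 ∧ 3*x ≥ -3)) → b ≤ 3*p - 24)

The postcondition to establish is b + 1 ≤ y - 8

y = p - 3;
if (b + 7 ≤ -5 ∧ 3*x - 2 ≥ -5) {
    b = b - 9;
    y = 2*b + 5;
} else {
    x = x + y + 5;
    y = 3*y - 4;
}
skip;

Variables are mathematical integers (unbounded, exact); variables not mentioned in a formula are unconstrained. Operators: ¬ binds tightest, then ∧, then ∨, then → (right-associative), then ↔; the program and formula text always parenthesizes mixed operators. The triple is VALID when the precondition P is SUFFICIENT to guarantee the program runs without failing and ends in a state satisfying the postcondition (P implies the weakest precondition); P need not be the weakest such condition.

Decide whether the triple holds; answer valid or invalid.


Working backward. After the program, the postcondition b + 1 ≤ y - 8 must hold; in canonical form it is b ≤ y - 9.
Before skip: b ≤ y - 9
Then branch requires b ≥ 13; else branch requires b ≤ 3*y - 13.
Before the if: ((b ≤ -12 ∧ 3*x ≥ -3) → b ≥ 13) ∧ ((¬(b ≤ -12 ∧ 3*x ≥ -3)) → b ≤ 3*y - 13)
Before y := p - 3: ((b ≤ -12 ∧ 3*x ≥ -3) → b ≥ 13) ∧ ((¬(b ≤ -12 ∧ 3*x ≥ -3)) → b ≤ 3*p - 22)
The weakest precondition is ((b ≤ -12 ∧ 3*x ≥ -3) → b ≥ 13) ∧ ((¬(b ≤ -12 ∧ 3*x ≥ -3)) → b ≤ 3*p - 22).
Check whether ((b ≤ -12 ∧ 3*x ≥ -3) → b ≥ 13) ∧ ((¬(b ≤ -12 ∧ 3*x ≥ -3)) → b ≤ 3*p - 24) implies it.
Every state satisfying the precondition satisfies the weakest precondition: the implication holds.
Answer: valid


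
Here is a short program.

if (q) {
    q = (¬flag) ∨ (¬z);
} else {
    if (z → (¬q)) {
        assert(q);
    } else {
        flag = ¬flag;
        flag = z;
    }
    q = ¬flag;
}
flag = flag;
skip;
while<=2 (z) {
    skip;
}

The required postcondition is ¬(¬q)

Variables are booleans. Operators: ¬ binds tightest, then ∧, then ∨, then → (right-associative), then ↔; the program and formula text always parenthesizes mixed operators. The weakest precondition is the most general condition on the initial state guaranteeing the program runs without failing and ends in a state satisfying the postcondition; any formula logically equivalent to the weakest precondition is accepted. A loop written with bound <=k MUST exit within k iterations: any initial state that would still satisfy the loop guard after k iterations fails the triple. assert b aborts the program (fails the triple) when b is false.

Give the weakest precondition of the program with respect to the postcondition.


Working backward. After the program, the postcondition ¬(¬q) must hold; in canonical form it is q.
Before the loop (bound <=2), unroll the exhaustion recursion (WP_0 = exit-now case; WP_j = one more guarded iteration, up to j = 2):
  WP_0: (¬z) ∧ q
  WP_1: (z → ((¬z) ∧ q)) ∧ ((¬z) → q)
  WP_2: (z → ((z → ((¬z) ∧ q)) ∧ ((¬z) → q))) ∧ ((¬z) → q)
So before the loop: (z → ((z → ((¬z) ∧ q)) ∧ ((¬z) → q))) ∧ ((¬z) → q)
Before skip: (z → ((z → ((¬z) ∧ q)) ∧ ((¬z) → q))) ∧ ((¬z) → q)
Before flag := flag: (z → ((z → ((¬z) ∧ q)) ∧ ((¬z) → q))) ∧ ((¬z) → q)
Then branch requires (z → ((z → ((¬z) ∧ ((¬flag) ∨ (¬z)))) ∧ ((¬z) → ((¬flag) ∨ (¬z))))) ∧ ((¬z) → ((¬flag) ∨ (¬z))); else branch requires ((z → (¬q)) → (q ∧ (z → ((z → ((¬z) ∧ (¬flag))) ∧ ((¬z) → (¬flag)))) ∧ ((¬z) → (¬flag)))) ∧ ((¬(z → (¬q))) → (z → (z → (¬z)))).
Before the if: (q → ((z → ((z → ((¬z) ∧ ((¬flag) ∨ (¬z)))) ∧ ((¬z) → ((¬flag) ∨ (¬z))))) ∧ ((¬z) → ((¬flag) ∨ (¬z))))) ∧ ((¬q) → (((z → (¬q)) → (q ∧ (z → ((z → ((¬z) ∧ (¬flag))) ∧ ((¬z) → (¬flag)))) ∧ ((¬z) → (¬flag)))) ∧ ((¬(z → (¬q))) → (z → (z → (¬z))))))
Answer: WP = (q → ((z → ((z → ((¬z) ∧ ((¬flag) ∨ (¬z)))) ∧ ((¬z) → ((¬flag) ∨ (¬z))))) ∧ ((¬z) → ((¬flag) ∨ (¬z))))) ∧ ((¬q) → (((z → (¬q)) → (q ∧ (z → ((z → ((¬z) ∧ (¬flag))) ∧ ((¬z) → (¬flag)))) ∧ ((¬z) → (¬flag)))) ∧ ((¬(z → (¬q))) → (z → (z → (¬z))))))


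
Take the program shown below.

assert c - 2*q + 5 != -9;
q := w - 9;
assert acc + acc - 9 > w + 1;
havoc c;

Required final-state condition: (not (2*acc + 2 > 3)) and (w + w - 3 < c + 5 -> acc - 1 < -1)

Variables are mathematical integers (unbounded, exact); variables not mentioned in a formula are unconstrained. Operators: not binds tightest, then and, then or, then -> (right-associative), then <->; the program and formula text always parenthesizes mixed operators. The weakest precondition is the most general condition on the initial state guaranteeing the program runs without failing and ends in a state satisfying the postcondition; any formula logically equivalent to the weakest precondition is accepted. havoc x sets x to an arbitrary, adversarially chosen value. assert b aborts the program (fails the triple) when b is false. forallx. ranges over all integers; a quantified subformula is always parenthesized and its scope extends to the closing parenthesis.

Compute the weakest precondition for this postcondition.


Working backward. After the program, the postcondition (not (2*acc + 2 > 3)) and (w + w - 3 < c + 5 -> acc - 1 < -1) must hold; in canonical form it is (not (2*acc > 1)) and (2*w < c + 8 -> acc < 0).
Before havoc c: forall c_1. ((not (2*acc > 1)) and (2*w < c_1 + 8 -> acc < 0))
Before assert acc + acc - 9 > w + 1: 2*acc > w + 10 and (forall c_1. ((not (2*acc > 1)) and (2*w < c_1 + 8 -> acc < 0)))
Before q := w - 9: 2*acc > w + 10 and (forall c_1. ((not (2*acc > 1)) and (2*w < c_1 + 8 -> acc < 0)))
Before assert c - 2*q + 5 != -9: c != 2*q - 14 and 2*acc > w + 10 and (forall c_1. ((not (2*acc > 1)) and (2*w < c_1 + 8 -> acc < 0)))
Answer: WP = c != 2*q - 14 and 2*acc > w + 10 and (forall c_1. ((not (2*acc > 1)) and (2*w < c_1 + 8 -> acc < 0)))


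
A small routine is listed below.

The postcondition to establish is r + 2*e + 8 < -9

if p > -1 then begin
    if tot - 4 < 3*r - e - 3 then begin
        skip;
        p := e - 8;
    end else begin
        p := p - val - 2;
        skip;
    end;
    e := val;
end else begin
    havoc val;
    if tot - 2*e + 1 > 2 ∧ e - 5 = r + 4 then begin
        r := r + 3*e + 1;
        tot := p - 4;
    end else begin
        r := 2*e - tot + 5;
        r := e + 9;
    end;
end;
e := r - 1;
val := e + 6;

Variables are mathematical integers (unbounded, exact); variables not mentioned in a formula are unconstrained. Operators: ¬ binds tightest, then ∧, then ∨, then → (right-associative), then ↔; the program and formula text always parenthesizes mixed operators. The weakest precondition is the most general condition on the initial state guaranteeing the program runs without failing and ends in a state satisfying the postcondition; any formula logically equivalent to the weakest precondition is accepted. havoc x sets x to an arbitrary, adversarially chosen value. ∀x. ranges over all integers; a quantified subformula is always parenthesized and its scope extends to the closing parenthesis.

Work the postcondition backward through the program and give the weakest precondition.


Working backward. After the program, the postcondition r + 2*e + 8 < -9 must hold; in canonical form it is 2*e + r < -17.
Before val := e + 6: 2*e + r < -17
Before e := r - 1: 3*r < -15
Then branch requires (e + tot < 3*r + 1 → 3*r < -15) ∧ ((¬(e + tot < 3*r + 1)) → 3*r < -15); else branch requires ((tot > 2*e + 1 ∧ e = r + 9) → 9*e + 3*r < -18) ∧ ((¬(tot > 2*e + 1 ∧ e = r + 9)) → 3*e < -42).
Before the if: (p > -1 → ((e + tot < 3*r + 1 → 3*r < -15) ∧ ((¬(e + tot < 3*r + 1)) → 3*r < -15))) ∧ ((¬(p > -1)) → (((tot > 2*e + 1 ∧ e = r + 9) → 9*e + 3*r < -18) ∧ ((¬(tot > 2*e + 1 ∧ e = r + 9)) → 3*e < -42)))
Answer: WP = (p > -1 → ((e + tot < 3*r + 1 → 3*r < -15) ∧ ((¬(e + tot < 3*r + 1)) → 3*r < -15))) ∧ ((¬(p > -1)) → (((tot > 2*e + 1 ∧ e = r + 9) → 9*e + 3*r < -18) ∧ ((¬(tot > 2*e + 1 ∧ e = r + 9)) → 3*e < -42)))


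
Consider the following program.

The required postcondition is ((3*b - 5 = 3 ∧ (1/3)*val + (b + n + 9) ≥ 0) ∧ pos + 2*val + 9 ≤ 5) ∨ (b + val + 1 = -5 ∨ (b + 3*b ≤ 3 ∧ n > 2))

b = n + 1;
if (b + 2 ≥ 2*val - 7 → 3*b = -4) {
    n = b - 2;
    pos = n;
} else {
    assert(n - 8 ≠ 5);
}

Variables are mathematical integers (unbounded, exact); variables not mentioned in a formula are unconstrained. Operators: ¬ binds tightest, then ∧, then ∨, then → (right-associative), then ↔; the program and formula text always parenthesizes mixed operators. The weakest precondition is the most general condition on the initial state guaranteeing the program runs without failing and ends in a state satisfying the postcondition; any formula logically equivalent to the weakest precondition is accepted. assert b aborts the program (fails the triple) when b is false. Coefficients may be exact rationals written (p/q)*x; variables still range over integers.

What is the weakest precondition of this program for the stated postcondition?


Working backward. After the program, the postcondition ((3*b - 5 = 3 ∧ (1/3)*val + (b + n + 9) ≥ 0) ∧ pos + 2*val + 9 ≤ 5) ∨ (b + val + 1 = -5 ∨ (b + 3*b ≤ 3 ∧ n > 2)) must hold; in canonical form it is (3*b = 8 ∧ b + n + (1/3)*val ≥ -9 ∧ pos + 2*val ≤ -4) ∨ b + val = -6 ∨ (4*b ≤ 3 ∧ n > 2).
Then branch requires (3*b = 8 ∧ 2*b + (1/3)*val ≥ -7 ∧ b + 2*val ≤ -2) ∨ b + val = -6 ∨ (4*b ≤ 3 ∧ b > 4); else branch requires n ≠ 13 ∧ ((3*b = 8 ∧ b + n + (1/3)*val ≥ -9 ∧ pos + 2*val ≤ -4) ∨ b + val = -6 ∨ (4*b ≤ 3 ∧ n > 2)).
Before the if: ((b ≥ 2*val - 9 → 3*b = -4) → ((3*b = 8 ∧ 2*b + (1/3)*val ≥ -7 ∧ b + 2*val ≤ -2) ∨ b + val = -6 ∨ (4*b ≤ 3 ∧ b > 4))) ∧ ((¬(b ≥ 2*val - 9 → 3*b = -4)) → (n ≠ 13 ∧ ((3*b = 8 ∧ b + n + (1/3)*val ≥ -9 ∧ pos + 2*val ≤ -4) ∨ b + val = -6 ∨ (4*b ≤ 3 ∧ n > 2))))
Before b := n + 1: ((n ≥ 2*val - 10 → 3*n = -7) → ((3*n = 5 ∧ 2*n + (1/3)*val ≥ -9 ∧ n + 2*val ≤ -3) ∨ n + val = -7 ∨ (4*n ≤ -1 ∧ n > 3))) ∧ ((¬(n ≥ 2*val - 10 → 3*n = -7)) → (n ≠ 13 ∧ ((3*n = 5 ∧ 2*n + (1/3)*val ≥ -10 ∧ pos + 2*val ≤ -4) ∨ n + val = -7 ∨ (4*n ≤ -1 ∧ n > 2))))
Answer: WP = ((n ≥ 2*val - 10 → 3*n = -7) → ((3*n = 5 ∧ 2*n + (1/3)*val ≥ -9 ∧ n + 2*val ≤ -3) ∨ n + val = -7 ∨ (4*n ≤ -1 ∧ n > 3))) ∧ ((¬(n ≥ 2*val - 10 → 3*n = -7)) → (n ≠ 13 ∧ ((3*n = 5 ∧ 2*n + (1/3)*val ≥ -10 ∧ pos + 2*val ≤ -4) ∨ n + val = -7 ∨ (4*n ≤ -1 ∧ n > 2))))


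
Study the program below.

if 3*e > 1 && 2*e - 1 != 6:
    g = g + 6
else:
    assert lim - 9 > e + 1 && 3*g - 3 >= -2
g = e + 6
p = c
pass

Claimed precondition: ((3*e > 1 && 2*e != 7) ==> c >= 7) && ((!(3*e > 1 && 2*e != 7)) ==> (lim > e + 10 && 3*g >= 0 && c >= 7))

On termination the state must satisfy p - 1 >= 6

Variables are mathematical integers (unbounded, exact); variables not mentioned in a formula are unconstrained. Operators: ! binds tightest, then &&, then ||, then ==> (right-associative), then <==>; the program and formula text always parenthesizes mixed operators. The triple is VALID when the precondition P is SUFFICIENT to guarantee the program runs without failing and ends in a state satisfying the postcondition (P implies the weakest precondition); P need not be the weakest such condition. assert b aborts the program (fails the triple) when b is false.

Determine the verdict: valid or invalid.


Working backward. After the program, the postcondition p - 1 >= 6 must hold; in canonical form it is p >= 7.
Before skip: p >= 7
Before p := c: c >= 7
Before g := e + 6: c >= 7
Then branch requires c >= 7; else branch requires lim > e + 10 && 3*g >= 1 && c >= 7.
Before the if: ((3*e > 1 && 2*e != 7) ==> c >= 7) && ((!(3*e > 1 && 2*e != 7)) ==> (lim > e + 10 && 3*g >= 1 && c >= 7))
The weakest precondition is ((3*e > 1 && 2*e != 7) ==> c >= 7) && ((!(3*e > 1 && 2*e != 7)) ==> (lim > e + 10 && 3*g >= 1 && c >= 7)).
Check whether ((3*e > 1 && 2*e != 7) ==> c >= 7) && ((!(3*e > 1 && 2*e != 7)) ==> (lim > e + 10 && 3*g >= 0 && c >= 7)) implies it.
Countermodel: at the initial state c = 7, e = 0, g = 0, lim = 11, the precondition holds but the weakest precondition fails.
Answer: invalid


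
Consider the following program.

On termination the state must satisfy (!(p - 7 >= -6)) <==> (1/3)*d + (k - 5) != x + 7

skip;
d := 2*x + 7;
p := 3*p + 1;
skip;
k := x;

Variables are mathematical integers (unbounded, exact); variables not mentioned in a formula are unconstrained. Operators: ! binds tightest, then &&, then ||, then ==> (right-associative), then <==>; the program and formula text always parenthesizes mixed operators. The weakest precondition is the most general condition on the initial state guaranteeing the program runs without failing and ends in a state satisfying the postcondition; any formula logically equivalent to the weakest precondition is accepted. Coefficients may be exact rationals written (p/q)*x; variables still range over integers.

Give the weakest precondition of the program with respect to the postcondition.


Working backward. After the program, the postcondition (!(p - 7 >= -6)) <==> (1/3)*d + (k - 5) != x + 7 must hold; in canonical form it is (!(p >= 1)) <==> (1/3)*d + k != x + 12.
Before k := x: (!(p >= 1)) <==> (1/3)*d != 12
Before skip: (!(p >= 1)) <==> (1/3)*d != 12
Before p := 3*p + 1: (!(3*p >= 0)) <==> (1/3)*d != 12
Before d := 2*x + 7: (!(3*p >= 0)) <==> (2/3)*x != 29/3
Before skip: (!(3*p >= 0)) <==> (2/3)*x != 29/3
Answer: WP = (!(3*p >= 0)) <==> (2/3)*x != 29/3


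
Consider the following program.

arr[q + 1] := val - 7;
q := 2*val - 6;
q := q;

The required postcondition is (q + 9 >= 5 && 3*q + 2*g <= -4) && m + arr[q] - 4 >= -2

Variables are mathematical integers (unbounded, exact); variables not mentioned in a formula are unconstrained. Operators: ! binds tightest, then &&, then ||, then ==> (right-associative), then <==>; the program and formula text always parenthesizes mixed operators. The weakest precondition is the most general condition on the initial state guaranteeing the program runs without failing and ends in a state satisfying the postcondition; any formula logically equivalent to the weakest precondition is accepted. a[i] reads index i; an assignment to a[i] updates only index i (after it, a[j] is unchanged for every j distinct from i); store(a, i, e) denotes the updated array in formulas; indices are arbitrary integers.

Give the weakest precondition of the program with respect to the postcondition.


Working backward. After the program, the postcondition (q + 9 >= 5 && 3*q + 2*g <= -4) && m + arr[q] - 4 >= -2 must hold; in canonical form it is q >= -4 && 2*g + 3*q <= -4 && arr[q] + m >= 2.
Before q := q: q >= -4 && 2*g + 3*q <= -4 && arr[q] + m >= 2
Before q := 2*val - 6: 2*val >= 2 && 2*g + 6*val <= 14 && arr[2*val - 6] + m >= 2
Before arr[q + 1] := val - 7: 2*val >= 2 && 2*g + 6*val <= 14 && store(arr, q + 1, val - 7)[2*val - 6] + m >= 2
Answer: WP = 2*val >= 2 && 2*g + 6*val <= 14 && store(arr, q + 1, val - 7)[2*val - 6] + m >= 2


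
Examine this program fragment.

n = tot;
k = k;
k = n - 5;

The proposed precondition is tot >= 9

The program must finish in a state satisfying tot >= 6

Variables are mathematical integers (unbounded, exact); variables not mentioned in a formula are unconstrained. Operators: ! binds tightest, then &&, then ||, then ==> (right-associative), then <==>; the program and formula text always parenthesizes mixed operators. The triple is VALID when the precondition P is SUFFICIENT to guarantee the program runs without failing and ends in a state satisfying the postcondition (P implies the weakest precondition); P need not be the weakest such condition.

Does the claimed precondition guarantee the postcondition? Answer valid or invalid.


Working backward. After the program, tot >= 6 must hold.
Before k := n - 5: tot >= 6
Before k := k: tot >= 6
Before n := tot: tot >= 6
The weakest precondition is tot >= 6.
Check whether tot >= 9 implies it.
Every state satisfying the precondition satisfies the weakest precondition: the implication holds.
Answer: valid


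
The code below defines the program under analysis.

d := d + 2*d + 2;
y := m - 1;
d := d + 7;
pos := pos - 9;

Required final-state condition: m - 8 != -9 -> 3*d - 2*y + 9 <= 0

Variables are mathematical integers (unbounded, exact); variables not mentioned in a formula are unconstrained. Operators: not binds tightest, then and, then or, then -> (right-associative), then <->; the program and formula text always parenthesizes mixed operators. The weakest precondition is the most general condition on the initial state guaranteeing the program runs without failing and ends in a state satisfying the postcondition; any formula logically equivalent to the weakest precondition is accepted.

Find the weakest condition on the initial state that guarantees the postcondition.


Working backward. After the program, the postcondition m - 8 != -9 -> 3*d - 2*y + 9 <= 0 must hold; in canonical form it is m != -1 -> 3*d <= 2*y - 9.
Before pos := pos - 9: m != -1 -> 3*d <= 2*y - 9
Before d := d + 7: m != -1 -> 3*d <= 2*y - 30
Before y := m - 1: m != -1 -> 3*d <= 2*m - 32
Before d := d + 2*d + 2: m != -1 -> 9*d <= 2*m - 38
Answer: WP = m != -1 -> 9*d <= 2*m - 38


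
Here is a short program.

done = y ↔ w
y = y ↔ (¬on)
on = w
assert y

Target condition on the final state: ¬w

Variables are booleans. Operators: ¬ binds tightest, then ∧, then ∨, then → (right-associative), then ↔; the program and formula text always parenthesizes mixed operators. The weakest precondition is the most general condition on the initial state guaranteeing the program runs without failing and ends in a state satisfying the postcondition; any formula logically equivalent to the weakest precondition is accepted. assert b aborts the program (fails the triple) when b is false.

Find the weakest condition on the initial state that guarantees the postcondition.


Working backward. After the program, ¬w must hold.
Before assert y: y ∧ (¬w)
Before on := w: y ∧ (¬w)
Before y := y ↔ (¬on): (y ↔ (¬on)) ∧ (¬w)
Before done := y ↔ w: (y ↔ (¬on)) ∧ (¬w)
Answer: WP = (y ↔ (¬on)) ∧ (¬w)


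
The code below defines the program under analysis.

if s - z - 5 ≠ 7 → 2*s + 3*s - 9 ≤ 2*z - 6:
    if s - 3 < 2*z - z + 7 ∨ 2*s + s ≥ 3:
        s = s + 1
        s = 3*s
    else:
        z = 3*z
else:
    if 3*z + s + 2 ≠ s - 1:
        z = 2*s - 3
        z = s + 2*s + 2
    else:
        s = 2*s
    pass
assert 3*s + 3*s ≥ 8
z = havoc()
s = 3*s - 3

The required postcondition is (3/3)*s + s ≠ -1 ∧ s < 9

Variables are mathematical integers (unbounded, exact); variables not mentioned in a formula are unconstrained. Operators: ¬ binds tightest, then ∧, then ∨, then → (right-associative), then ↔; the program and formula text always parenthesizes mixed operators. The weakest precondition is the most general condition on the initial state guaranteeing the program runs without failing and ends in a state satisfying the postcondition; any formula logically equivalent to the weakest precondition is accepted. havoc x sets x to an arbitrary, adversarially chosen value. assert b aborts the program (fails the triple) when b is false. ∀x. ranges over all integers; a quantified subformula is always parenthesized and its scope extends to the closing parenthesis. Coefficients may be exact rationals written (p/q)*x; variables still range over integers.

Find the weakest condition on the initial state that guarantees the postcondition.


Working backward. After the program, the postcondition (3/3)*s + s ≠ -1 ∧ s < 9 must hold; in canonical form it is 2*s ≠ -1 ∧ s < 9.
Before s := 3*s - 3: 6*s ≠ 5 ∧ 3*s < 12
Before havoc z: 6*s ≠ 5 ∧ 3*s < 12
Before assert 3*s + 3*s ≥ 8: 6*s ≥ 8 ∧ 6*s ≠ 5 ∧ 3*s < 12
Then branch requires ((s < z + 10 ∨ 3*s ≥ 3) → (18*s ≥ -10 ∧ 18*s ≠ -13 ∧ 9*s < 3)) ∧ ((¬(s < z + 10 ∨ 3*s ≥ 3)) → (6*s ≥ 8 ∧ 6*s ≠ 5 ∧ 3*s < 12)); else branch requires (3*z ≠ -3 → (6*s ≥ 8 ∧ 6*s ≠ 5 ∧ 3*s < 12)) ∧ ((¬(3*z ≠ -3)) → (12*s ≥ 8 ∧ 12*s ≠ 5 ∧ 6*s < 12)).
Before the if: ((s ≠ z + 12 → 5*s ≤ 2*z + 3) → (((s < z + 10 ∨ 3*s ≥ 3) → (18*s ≥ -10 ∧ 18*s ≠ -13 ∧ 9*s < 3)) ∧ ((¬(s < z + 10 ∨ 3*s ≥ 3)) → (6*s ≥ 8 ∧ 6*s ≠ 5 ∧ 3*s < 12)))) ∧ ((¬(s ≠ z + 12 → 5*s ≤ 2*z + 3)) → ((3*z ≠ -3 → (6*s ≥ 8 ∧ 6*s ≠ 5 ∧ 3*s < 12)) ∧ ((¬(3*z ≠ -3)) → (12*s ≥ 8 ∧ 12*s ≠ 5 ∧ 6*s < 12))))
Answer: WP = ((s ≠ z + 12 → 5*s ≤ 2*z + 3) → (((s < z + 10 ∨ 3*s ≥ 3) → (18*s ≥ -10 ∧ 18*s ≠ -13 ∧ 9*s < 3)) ∧ ((¬(s < z + 10 ∨ 3*s ≥ 3)) → (6*s ≥ 8 ∧ 6*s ≠ 5 ∧ 3*s < 12)))) ∧ ((¬(s ≠ z + 12 → 5*s ≤ 2*z + 3)) → ((3*z ≠ -3 → (6*s ≥ 8 ∧ 6*s ≠ 5 ∧ 3*s < 12)) ∧ ((¬(3*z ≠ -3)) → (12*s ≥ 8 ∧ 12*s ≠ 5 ∧ 6*s < 12))))


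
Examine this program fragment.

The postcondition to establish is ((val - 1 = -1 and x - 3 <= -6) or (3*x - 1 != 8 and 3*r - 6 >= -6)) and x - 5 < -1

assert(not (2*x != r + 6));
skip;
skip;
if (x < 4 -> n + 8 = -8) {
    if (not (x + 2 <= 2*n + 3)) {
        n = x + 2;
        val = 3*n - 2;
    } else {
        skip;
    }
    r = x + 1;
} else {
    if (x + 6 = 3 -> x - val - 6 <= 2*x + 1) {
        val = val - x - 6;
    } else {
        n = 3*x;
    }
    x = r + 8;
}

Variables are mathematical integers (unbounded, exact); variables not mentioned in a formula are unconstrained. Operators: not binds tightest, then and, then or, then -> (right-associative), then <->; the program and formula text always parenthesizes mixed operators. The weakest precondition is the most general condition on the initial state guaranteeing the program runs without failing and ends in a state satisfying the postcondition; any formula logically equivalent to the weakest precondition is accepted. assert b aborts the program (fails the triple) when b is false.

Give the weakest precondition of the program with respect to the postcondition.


Working backward. After the program, the postcondition ((val - 1 = -1 and x - 3 <= -6) or (3*x - 1 != 8 and 3*r - 6 >= -6)) and x - 5 < -1 must hold; in canonical form it is ((val = 0 and x <= -3) or (3*x != 9 and 3*r >= 0)) and x < 4.
Then branch requires ((not (x <= 2*n + 1)) -> (((3*x = -4 and x <= -3) or (3*x != 9 and 3*x >= -3)) and x < 4)) and (x <= 2*n + 1 -> (((val = 0 and x <= -3) or (3*x != 9 and 3*x >= -3)) and x < 4)); else branch requires ((x = -3 -> val + x >= -7) -> (((val = x + 6 and r <= -11) or (3*r != -15 and 3*r >= 0)) and r < -4)) and ((not (x = -3 -> val + x >= -7)) -> (((val = 0 and r <= -11) or (3*r != -15 and 3*r >= 0)) and r < -4)).
Before the if: ((x < 4 -> n = -16) -> (((not (x <= 2*n + 1)) -> (((3*x = -4 and x <= -3) or (3*x != 9 and 3*x >= -3)) and x < 4)) and (x <= 2*n + 1 -> (((val = 0 and x <= -3) or (3*x != 9 and 3*x >= -3)) and x < 4)))) and ((not (x < 4 -> n = -16)) -> (((x = -3 -> val + x >= -7) -> (((val = x + 6 and r <= -11) or (3*r != -15 and 3*r >= 0)) and r < -4)) and ((not (x = -3 -> val + x >= -7)) -> (((val = 0 and r <= -11) or (3*r != -15 and 3*r >= 0)) and r < -4))))
Before skip: ((x < 4 -> n = -16) -> (((not (x <= 2*n + 1)) -> (((3*x = -4 and x <= -3) or (3*x != 9 and 3*x >= -3)) and x < 4)) and (x <= 2*n + 1 -> (((val = 0 and x <= -3) or (3*x != 9 and 3*x >= -3)) and x < 4)))) and ((not (x < 4 -> n = -16)) -> (((x = -3 -> val + x >= -7) -> (((val = x + 6 and r <= -11) or (3*r != -15 and 3*r >= 0)) and r < -4)) and ((not (x = -3 -> val + x >= -7)) -> (((val = 0 and r <= -11) or (3*r != -15 and 3*r >= 0)) and r < -4))))
Before skip: ((x < 4 -> n = -16) -> (((not (x <= 2*n + 1)) -> (((3*x = -4 and x <= -3) or (3*x != 9 and 3*x >= -3)) and x < 4)) and (x <= 2*n + 1 -> (((val = 0 and x <= -3) or (3*x != 9 and 3*x >= -3)) and x < 4)))) and ((not (x < 4 -> n = -16)) -> (((x = -3 -> val + x >= -7) -> (((val = x + 6 and r <= -11) or (3*r != -15 and 3*r >= 0)) and r < -4)) and ((not (x = -3 -> val + x >= -7)) -> (((val = 0 and r <= -11) or (3*r != -15 and 3*r >= 0)) and r < -4))))
Before assert not (2*x != r + 6): (not (2*x != r + 6)) and ((x < 4 -> n = -16) -> (((not (x <= 2*n + 1)) -> (((3*x = -4 and x <= -3) or (3*x != 9 and 3*x >= -3)) and x < 4)) and (x <= 2*n + 1 -> (((val = 0 and x <= -3) or (3*x != 9 and 3*x >= -3)) and x < 4)))) and ((not (x < 4 -> n = -16)) -> (((x = -3 -> val + x >= -7) -> (((val = x + 6 and r <= -11) or (3*r != -15 and 3*r >= 0)) and r < -4)) and ((not (x = -3 -> val + x >= -7)) -> (((val = 0 and r <= -11) or (3*r != -15 and 3*r >= 0)) and r < -4))))
Answer: WP = (not (2*x != r + 6)) and ((x < 4 -> n = -16) -> (((not (x <= 2*n + 1)) -> (((3*x = -4 and x <= -3) or (3*x != 9 and 3*x >= -3)) and x < 4)) and (x <= 2*n + 1 -> (((val = 0 and x <= -3) or (3*x != 9 and 3*x >= -3)) and x < 4)))) and ((not (x < 4 -> n = -16)) -> (((x = -3 -> val + x >= -7) -> (((val = x + 6 and r <= -11) or (3*r != -15 and 3*r >= 0)) and r < -4)) and ((not (x = -3 -> val + x >= -7)) -> (((val = 0 and r <= -11) or (3*r != -15 and 3*r >= 0)) and r < -4))))


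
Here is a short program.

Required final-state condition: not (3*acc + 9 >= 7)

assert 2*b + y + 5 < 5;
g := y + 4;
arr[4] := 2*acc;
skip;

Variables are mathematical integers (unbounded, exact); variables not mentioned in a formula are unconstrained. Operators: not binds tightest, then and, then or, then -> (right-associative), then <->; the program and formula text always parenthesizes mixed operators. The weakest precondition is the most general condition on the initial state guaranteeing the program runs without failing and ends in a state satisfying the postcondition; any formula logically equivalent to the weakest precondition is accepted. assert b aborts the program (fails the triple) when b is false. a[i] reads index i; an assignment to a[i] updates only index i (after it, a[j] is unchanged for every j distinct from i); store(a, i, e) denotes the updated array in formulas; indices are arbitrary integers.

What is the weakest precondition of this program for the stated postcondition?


Working backward. After the program, the postcondition not (3*acc + 9 >= 7) must hold; in canonical form it is not (3*acc >= -2).
Before skip: not (3*acc >= -2)
Before arr[4] := 2*acc: not (3*acc >= -2)
Before g := y + 4: not (3*acc >= -2)
Before assert 2*b + y + 5 < 5: 2*b + y < 0 and (not (3*acc >= -2))
Answer: WP = 2*b + y < 0 and (not (3*acc >= -2))


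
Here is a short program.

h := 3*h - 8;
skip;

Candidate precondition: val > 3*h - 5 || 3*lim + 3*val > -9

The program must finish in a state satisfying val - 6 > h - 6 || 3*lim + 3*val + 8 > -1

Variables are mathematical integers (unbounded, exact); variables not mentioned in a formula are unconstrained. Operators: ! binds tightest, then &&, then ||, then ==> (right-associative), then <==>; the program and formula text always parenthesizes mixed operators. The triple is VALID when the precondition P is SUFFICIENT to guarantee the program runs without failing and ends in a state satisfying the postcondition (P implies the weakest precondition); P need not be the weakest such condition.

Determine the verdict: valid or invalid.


Working backward. After the program, the postcondition val - 6 > h - 6 || 3*lim + 3*val + 8 > -1 must hold; in canonical form it is val > h || 3*lim + 3*val > -9.
Before skip: val > h || 3*lim + 3*val > -9
Before h := 3*h - 8: val > 3*h - 8 || 3*lim + 3*val > -9
The weakest precondition is val > 3*h - 8 || 3*lim + 3*val > -9.
Check whether val > 3*h - 5 || 3*lim + 3*val > -9 implies it.
Every state satisfying the precondition satisfies the weakest precondition: the implication holds.
Answer: valid


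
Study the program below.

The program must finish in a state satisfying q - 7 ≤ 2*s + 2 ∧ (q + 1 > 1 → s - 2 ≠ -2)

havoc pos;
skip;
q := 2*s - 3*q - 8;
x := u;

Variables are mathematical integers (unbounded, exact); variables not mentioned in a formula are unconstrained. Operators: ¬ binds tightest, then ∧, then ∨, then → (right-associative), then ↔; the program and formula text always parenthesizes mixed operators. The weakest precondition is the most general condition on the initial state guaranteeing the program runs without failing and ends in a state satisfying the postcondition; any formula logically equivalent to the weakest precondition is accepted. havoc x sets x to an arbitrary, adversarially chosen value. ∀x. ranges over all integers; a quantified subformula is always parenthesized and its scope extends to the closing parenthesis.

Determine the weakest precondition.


Working backward. After the program, the postcondition q - 7 ≤ 2*s + 2 ∧ (q + 1 > 1 → s - 2 ≠ -2) must hold; in canonical form it is q ≤ 2*s + 9 ∧ (q > 0 → s ≠ 0).
Before x := u: q ≤ 2*s + 9 ∧ (q > 0 → s ≠ 0)
Before q := 2*s - 3*q - 8: 3*q ≥ -17 ∧ (2*s > 3*q + 8 → s ≠ 0)
Before skip: 3*q ≥ -17 ∧ (2*s > 3*q + 8 → s ≠ 0)
Before havoc pos: 3*q ≥ -17 ∧ (2*s > 3*q + 8 → s ≠ 0)
Answer: WP = 3*q ≥ -17 ∧ (2*s > 3*q + 8 → s ≠ 0)


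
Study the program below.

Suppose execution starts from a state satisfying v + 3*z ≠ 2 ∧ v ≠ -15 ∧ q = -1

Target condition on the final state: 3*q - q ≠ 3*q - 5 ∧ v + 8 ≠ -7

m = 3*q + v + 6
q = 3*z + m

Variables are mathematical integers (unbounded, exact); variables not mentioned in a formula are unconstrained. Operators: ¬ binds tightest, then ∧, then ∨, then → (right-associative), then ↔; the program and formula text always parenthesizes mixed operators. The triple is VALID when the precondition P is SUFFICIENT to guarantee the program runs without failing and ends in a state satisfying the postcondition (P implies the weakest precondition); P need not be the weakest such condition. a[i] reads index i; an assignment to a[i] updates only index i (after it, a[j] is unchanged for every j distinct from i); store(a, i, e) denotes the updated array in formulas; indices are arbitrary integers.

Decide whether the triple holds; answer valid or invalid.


Working backward. After the program, the postcondition 3*q - q ≠ 3*q - 5 ∧ v + 8 ≠ -7 must hold; in canonical form it is q ≠ 5 ∧ v ≠ -15.
Before q := 3*z + m: m + 3*z ≠ 5 ∧ v ≠ -15
Before m := 3*q + v + 6: 3*q + v + 3*z ≠ -1 ∧ v ≠ -15
The weakest precondition is 3*q + v + 3*z ≠ -1 ∧ v ≠ -15.
Check whether v + 3*z ≠ 2 ∧ v ≠ -15 ∧ q = -1 implies it.
Every state satisfying the precondition satisfies the weakest precondition: the implication holds.
Answer: valid


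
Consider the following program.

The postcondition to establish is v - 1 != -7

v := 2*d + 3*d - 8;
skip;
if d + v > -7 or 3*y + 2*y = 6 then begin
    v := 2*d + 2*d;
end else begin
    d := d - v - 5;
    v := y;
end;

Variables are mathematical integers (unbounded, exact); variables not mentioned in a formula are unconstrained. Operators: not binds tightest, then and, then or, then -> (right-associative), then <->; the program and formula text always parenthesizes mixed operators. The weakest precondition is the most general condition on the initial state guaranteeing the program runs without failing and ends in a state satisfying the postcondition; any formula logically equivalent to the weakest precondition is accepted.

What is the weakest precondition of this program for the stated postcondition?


Working backward. After the program, the postcondition v - 1 != -7 must hold; in canonical form it is v != -6.
Then branch requires 4*d != -6; else branch requires y != -6.
Before the if: ((d + v > -7 or 5*y = 6) -> 4*d != -6) and ((not (d + v > -7 or 5*y = 6)) -> y != -6)
Before skip: ((d + v > -7 or 5*y = 6) -> 4*d != -6) and ((not (d + v > -7 or 5*y = 6)) -> y != -6)
Before v := 2*d + 3*d - 8: ((6*d > 1 or 5*y = 6) -> 4*d != -6) and ((not (6*d > 1 or 5*y = 6)) -> y != -6)
Answer: WP = ((6*d > 1 or 5*y = 6) -> 4*d != -6) and ((not (6*d > 1 or 5*y = 6)) -> y != -6)


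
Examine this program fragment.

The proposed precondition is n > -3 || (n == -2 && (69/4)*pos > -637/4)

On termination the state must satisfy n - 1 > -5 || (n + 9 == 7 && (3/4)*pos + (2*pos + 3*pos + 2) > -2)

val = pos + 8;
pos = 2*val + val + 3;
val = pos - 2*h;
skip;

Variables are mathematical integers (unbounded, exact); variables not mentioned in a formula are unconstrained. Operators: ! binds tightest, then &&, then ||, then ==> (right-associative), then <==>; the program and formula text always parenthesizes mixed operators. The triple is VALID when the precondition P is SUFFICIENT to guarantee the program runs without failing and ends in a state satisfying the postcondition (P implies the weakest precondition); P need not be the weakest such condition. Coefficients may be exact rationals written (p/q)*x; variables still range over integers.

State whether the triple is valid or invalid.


Working backward. After the program, the postcondition n - 1 > -5 || (n + 9 == 7 && (3/4)*pos + (2*pos + 3*pos + 2) > -2) must hold; in canonical form it is n > -4 || (n == -2 && (23/4)*pos > -4).
Before skip: n > -4 || (n == -2 && (23/4)*pos > -4)
Before val := pos - 2*h: n > -4 || (n == -2 && (23/4)*pos > -4)
Before pos := 2*val + val + 3: n > -4 || (n == -2 && (69/4)*val > -85/4)
Before val := pos + 8: n > -4 || (n == -2 && (69/4)*pos > -637/4)
The weakest precondition is n > -4 || (n == -2 && (69/4)*pos > -637/4).
Check whether n > -3 || (n == -2 && (69/4)*pos > -637/4) implies it.
Every state satisfying the precondition satisfies the weakest precondition: the implication holds.
Answer: valid


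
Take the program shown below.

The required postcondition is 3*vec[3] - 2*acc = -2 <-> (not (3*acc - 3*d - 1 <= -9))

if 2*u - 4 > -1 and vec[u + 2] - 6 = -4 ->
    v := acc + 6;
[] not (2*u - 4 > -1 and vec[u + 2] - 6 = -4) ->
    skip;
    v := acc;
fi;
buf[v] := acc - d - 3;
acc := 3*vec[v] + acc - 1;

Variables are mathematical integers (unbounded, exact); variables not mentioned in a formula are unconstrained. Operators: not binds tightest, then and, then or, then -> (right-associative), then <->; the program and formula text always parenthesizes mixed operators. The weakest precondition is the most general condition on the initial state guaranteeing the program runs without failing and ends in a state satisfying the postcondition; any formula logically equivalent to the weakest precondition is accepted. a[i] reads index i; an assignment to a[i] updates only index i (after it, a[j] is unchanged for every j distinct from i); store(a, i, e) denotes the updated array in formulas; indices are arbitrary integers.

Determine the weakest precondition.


Working backward. After the program, the postcondition 3*vec[3] - 2*acc = -2 <-> (not (3*acc - 3*d - 1 <= -9)) must hold; in canonical form it is 3*vec[3] = 2*acc - 2 <-> (not (3*acc <= 3*d - 8)).
Before acc := 3*vec[v] + acc - 1: 3*vec[3] = 6*vec[v] + 2*acc - 4 <-> (not (9*vec[v] + 3*acc <= 3*d - 5))
Before buf[v] := acc - d - 3: 3*vec[3] = 6*vec[v] + 2*acc - 4 <-> (not (9*vec[v] + 3*acc <= 3*d - 5))
Then branch requires 3*vec[3] = 6*vec[acc + 6] + 2*acc - 4 <-> (not (9*vec[acc + 6] + 3*acc <= 3*d - 5)); else branch requires 3*vec[3] = 6*vec[acc] + 2*acc - 4 <-> (not (9*vec[acc] + 3*acc <= 3*d - 5)).
Before the if: ((2*u > 3 and vec[u + 2] = 2) -> (3*vec[3] = 6*vec[acc + 6] + 2*acc - 4 <-> (not (9*vec[acc + 6] + 3*acc <= 3*d - 5)))) and ((not (2*u > 3 and vec[u + 2] = 2)) -> (3*vec[3] = 6*vec[acc] + 2*acc - 4 <-> (not (9*vec[acc] + 3*acc <= 3*d - 5))))
Answer: WP = ((2*u > 3 and vec[u + 2] = 2) -> (3*vec[3] = 6*vec[acc + 6] + 2*acc - 4 <-> (not (9*vec[acc + 6] + 3*acc <= 3*d - 5)))) and ((not (2*u > 3 and vec[u + 2] = 2)) -> (3*vec[3] = 6*vec[acc] + 2*acc - 4 <-> (not (9*vec[acc] + 3*acc <= 3*d - 5))))


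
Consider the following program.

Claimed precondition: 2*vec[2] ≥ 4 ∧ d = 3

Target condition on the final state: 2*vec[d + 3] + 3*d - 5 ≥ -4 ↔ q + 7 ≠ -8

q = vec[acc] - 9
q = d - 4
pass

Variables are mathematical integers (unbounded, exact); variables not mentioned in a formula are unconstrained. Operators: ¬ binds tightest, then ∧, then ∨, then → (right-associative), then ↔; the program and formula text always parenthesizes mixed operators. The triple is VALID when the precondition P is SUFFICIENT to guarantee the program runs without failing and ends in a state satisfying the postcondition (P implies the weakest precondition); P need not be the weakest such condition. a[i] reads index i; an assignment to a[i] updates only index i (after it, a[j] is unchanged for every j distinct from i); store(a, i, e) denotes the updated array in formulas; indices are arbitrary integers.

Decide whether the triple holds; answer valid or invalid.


Working backward. After the program, the postcondition 2*vec[d + 3] + 3*d - 5 ≥ -4 ↔ q + 7 ≠ -8 must hold; in canonical form it is 2*vec[d + 3] + 3*d ≥ 1 ↔ q ≠ -15.
Before skip: 2*vec[d + 3] + 3*d ≥ 1 ↔ q ≠ -15
Before q := d - 4: 2*vec[d + 3] + 3*d ≥ 1 ↔ d ≠ -11
Before q := vec[acc] - 9: 2*vec[d + 3] + 3*d ≥ 1 ↔ d ≠ -11
The weakest precondition is 2*vec[d + 3] + 3*d ≥ 1 ↔ d ≠ -11.
Check whether 2*vec[2] ≥ 4 ∧ d = 3 implies it.
Countermodel: at the initial state d = 3, vec = {[2] = 17424, [6] = -5, elsewhere 17424}, the precondition holds but the weakest precondition fails.
Answer: invalid


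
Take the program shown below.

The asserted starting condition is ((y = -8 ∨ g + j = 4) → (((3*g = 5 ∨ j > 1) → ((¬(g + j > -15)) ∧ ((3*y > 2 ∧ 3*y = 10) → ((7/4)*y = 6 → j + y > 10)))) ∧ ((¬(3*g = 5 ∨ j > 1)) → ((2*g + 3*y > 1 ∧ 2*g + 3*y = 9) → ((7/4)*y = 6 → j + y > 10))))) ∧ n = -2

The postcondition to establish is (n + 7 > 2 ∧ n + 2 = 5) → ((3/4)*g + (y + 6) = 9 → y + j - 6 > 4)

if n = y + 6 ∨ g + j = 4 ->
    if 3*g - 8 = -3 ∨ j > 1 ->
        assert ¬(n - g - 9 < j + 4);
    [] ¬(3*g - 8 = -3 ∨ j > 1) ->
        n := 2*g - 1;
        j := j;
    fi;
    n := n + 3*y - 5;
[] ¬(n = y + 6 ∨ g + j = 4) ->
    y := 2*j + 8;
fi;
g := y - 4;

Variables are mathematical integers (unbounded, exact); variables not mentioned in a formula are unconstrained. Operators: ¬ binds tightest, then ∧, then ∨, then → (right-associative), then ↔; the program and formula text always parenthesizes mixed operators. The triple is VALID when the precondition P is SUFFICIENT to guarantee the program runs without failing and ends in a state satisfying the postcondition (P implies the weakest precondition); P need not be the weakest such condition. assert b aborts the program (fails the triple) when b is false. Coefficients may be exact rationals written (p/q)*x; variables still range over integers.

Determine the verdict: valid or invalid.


Working backward. After the program, the postcondition (n + 7 > 2 ∧ n + 2 = 5) → ((3/4)*g + (y + 6) = 9 → y + j - 6 > 4) must hold; in canonical form it is (n > -5 ∧ n = 3) → ((3/4)*g + y = 3 → j + y > 10).
Before g := y - 4: (n > -5 ∧ n = 3) → ((7/4)*y = 6 → j + y > 10)
Then branch requires ((3*g = 5 ∨ j > 1) → ((¬(n < g + j + 13)) ∧ ((n + 3*y > 0 ∧ n + 3*y = 8) → ((7/4)*y = 6 → j + y > 10)))) ∧ ((¬(3*g = 5 ∨ j > 1)) → ((2*g + 3*y > 1 ∧ 2*g + 3*y = 9) → ((7/4)*y = 6 → j + y > 10))); else branch requires (n > -5 ∧ n = 3) → ((7/2)*j = -8 → 3*j > 2).
Before the if: ((n = y + 6 ∨ g + j = 4) → (((3*g = 5 ∨ j > 1) → ((¬(n < g + j + 13)) ∧ ((n + 3*y > 0 ∧ n + 3*y = 8) → ((7/4)*y = 6 → j + y > 10)))) ∧ ((¬(3*g = 5 ∨ j > 1)) → ((2*g + 3*y > 1 ∧ 2*g + 3*y = 9) → ((7/4)*y = 6 → j + y > 10))))) ∧ ((¬(n = y + 6 ∨ g + j = 4)) → ((n > -5 ∧ n = 3) → ((7/2)*j = -8 → 3*j > 2)))
The weakest precondition is ((n = y + 6 ∨ g + j = 4) → (((3*g = 5 ∨ j > 1) → ((¬(n < g + j + 13)) ∧ ((n + 3*y > 0 ∧ n + 3*y = 8) → ((7/4)*y = 6 → j + y > 10)))) ∧ ((¬(3*g = 5 ∨ j > 1)) → ((2*g + 3*y > 1 ∧ 2*g + 3*y = 9) → ((7/4)*y = 6 → j + y > 10))))) ∧ ((¬(n = y + 6 ∨ g + j = 4)) → ((n > -5 ∧ n = 3) → ((7/2)*j = -8 → 3*j > 2))).
Check whether ((y = -8 ∨ g + j = 4) → (((3*g = 5 ∨ j > 1) → ((¬(g + j > -15)) ∧ ((3*y > 2 ∧ 3*y = 10) → ((7/4)*y = 6 → j + y > 10)))) ∧ ((¬(3*g = 5 ∨ j > 1)) → ((2*g + 3*y > 1 ∧ 2*g + 3*y = 9) → ((7/4)*y = 6 → j + y > 10))))) ∧ n = -2 implies it.
Every state satisfying the precondition satisfies the weakest precondition: the implication holds.
Answer: valid
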